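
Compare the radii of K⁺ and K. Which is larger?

K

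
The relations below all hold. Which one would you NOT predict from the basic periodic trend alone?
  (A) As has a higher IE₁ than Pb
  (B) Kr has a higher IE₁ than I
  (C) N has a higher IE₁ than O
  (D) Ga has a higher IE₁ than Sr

The general trend: IE₁ increases across a period and decreases down a group.
(A) As (period 4, group 15) vs Pb (period 6, group 14): the stated order agrees with the simple trend.
(B) Kr (period 4, group 18) vs I (period 5, group 17): the stated order agrees with the simple trend.
(C) N (period 2, group 15) vs O (period 2, group 16): the stated order contradicts the simple trend.
(D) Ga (period 4, group 13) vs Sr (period 5, group 2): the stated order agrees with the simple trend.
The exception is (C): pairing an electron in O's 2p⁴ costs repulsion energy, so O ionizes more easily than half-filled N (2p³).

(C)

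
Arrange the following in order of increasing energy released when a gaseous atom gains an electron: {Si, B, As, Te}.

B < As < Si < Te

B is in period 2, group 13; Si is in period 3, group 14; As is in period 4, group 15; Te is in period 5, group 16.
Atoms with high Z_eff and room in the valence shell (especially the halogens) have the most exothermic electron affinities.
A diagonal step moves right (one effect) and down (the opposite effect) at once.
As > B: the two effects oppose for this pair; the across-period effect wins (78 vs 27 kJ/mol).
Si > As: period and group pull opposite ways; the down-group shift dominates (134 vs 78 kJ/mol).
Te > Si: period and group pull opposite ways; the across-period shift dominates (190 vs 134 kJ/mol).
Tabulated electron affinity (kJ/mol): B 27, Si 134, As 78, Te 190.
So from lowest to highest: B < As < Si < Te.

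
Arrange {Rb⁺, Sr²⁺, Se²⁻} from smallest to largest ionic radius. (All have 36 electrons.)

All of these have 36 electrons, so size is governed by nuclear charge alone: the more protons, the stronger the pull on the same electron cloud, and the smaller the ion.
Nuclear charges: Sr²⁺ (Z=38), Rb⁺ (Z=37), Se²⁻ (Z=34).
Smallest to largest: Sr²⁺ < Rb⁺ < Se²⁻.

Sr²⁺, Rb⁺, Se²⁻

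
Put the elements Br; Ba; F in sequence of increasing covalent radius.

F < Br < Ba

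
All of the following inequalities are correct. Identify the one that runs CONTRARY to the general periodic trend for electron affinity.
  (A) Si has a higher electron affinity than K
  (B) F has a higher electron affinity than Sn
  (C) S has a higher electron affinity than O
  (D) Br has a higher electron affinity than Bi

(C)

The general trend: electron affinity increases across a period and decreases down a group.
(A) Si (period 3, group 14) vs K (period 4, group 1): the stated order agrees with the simple trend.
(B) F (period 2, group 17) vs Sn (period 5, group 14): the stated order agrees with the simple trend.
(C) S (period 3, group 16) vs O (period 2, group 16): the stated order contradicts the simple trend.
(D) Br (period 4, group 17) vs Bi (period 6, group 15): the stated order agrees with the simple trend.
The exception is (C): the compact 2p subshell of O repels the added electron more than S's larger 3p does.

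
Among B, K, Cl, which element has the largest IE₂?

K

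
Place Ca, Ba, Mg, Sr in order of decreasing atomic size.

Mg is in period 3, group 2; Ca is in period 4, group 2; Sr is in period 5, group 2; Ba is in period 6, group 2.
Radius decreases left→right (rising Z_eff, same n) and increases top→bottom (higher n).
All are in group 2, so atomic radius increases down the group.
So from largest to smallest: Ba > Sr > Ca > Mg.

Ba > Sr > Ca > Mg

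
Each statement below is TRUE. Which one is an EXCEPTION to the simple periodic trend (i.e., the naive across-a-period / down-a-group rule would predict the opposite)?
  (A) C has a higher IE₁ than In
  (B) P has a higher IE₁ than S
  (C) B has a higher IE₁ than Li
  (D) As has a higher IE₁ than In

The general trend: IE₁ increases across a period and decreases down a group.
(A) C (period 2, group 14) vs In (period 5, group 13): the stated order agrees with the simple trend.
(B) P (period 3, group 15) vs S (period 3, group 16): the stated order contradicts the simple trend.
(C) B (period 2, group 13) vs Li (period 2, group 1): the stated order agrees with the simple trend.
(D) As (period 4, group 15) vs In (period 5, group 13): the stated order agrees with the simple trend.
The exception is (B): S (3p⁴) ionizes more easily than half-filled P (3p³) because the paired 3p electron in S is pushed out by e⁻–e⁻ repulsion.

(B)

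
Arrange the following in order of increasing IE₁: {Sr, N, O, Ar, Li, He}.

He is in period 1, group 18; Li is in period 2, group 1; N is in period 2, group 15; O is in period 2, group 16; Ar is in period 3, group 18; Sr is in period 5, group 2.
Removing the outermost electron gets harder across a period and easier down a group.
Neither a single period nor a single group — weigh both effects.
Sr > Li: the two effects oppose for this pair; the across-period effect wins (550 vs 520 kJ/mol).
O > Sr: both effects reinforce here, so O is clearly the higher of the two.
N > O: this pair runs against the simple trend — see the exception note.
Ar > N: period and group pull opposite ways; the across-period shift dominates (1521 vs 1402 kJ/mol).
He > Ar: they share group 18; the group trend gives He the larger value.
Note the exception: N has a higher first ionization energy than O, contrary to the simple trend — pairing an electron in O's 2p⁴ costs repulsion energy, so O ionizes more easily than half-filled N (2p³).
For reference (kJ/mol): He 2372, Li 520, N 1402, O 1314, Ar 1521, Sr 550.
So from lowest to highest: Li < Sr < O < N < Ar < He.

Li < Sr < O < N < Ar < He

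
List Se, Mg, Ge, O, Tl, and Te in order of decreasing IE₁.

O > Se > Te > Ge > Mg > Tl

O is in period 2, group 16; Mg is in period 3, group 2; Ge is in period 4, group 14; Se is in period 4, group 16; Te is in period 5, group 16; Tl is in period 6, group 13.
IE₁ increases left→right with effective nuclear charge and decreases top→bottom as the valence shell moves farther out.
These span different periods and groups, so the two trends combine.
Mg > Tl: the two effects oppose for this pair; the down-group effect wins (738 vs 589 kJ/mol).
Ge > Mg: period and group pull opposite ways; the across-period shift dominates (762 vs 738 kJ/mol).
Te > Ge: the two effects oppose for this pair; the across-period effect wins (869 vs 762 kJ/mol).
Se > Te: Se sits above Te in group 16, so the down-group effect alone puts Se higher.
O > Se: they share group 16; the group trend gives O the larger value.
For reference (kJ/mol): O 1314, Mg 738, Ge 762, Se 941, Te 869, Tl 589.
So from highest to lowest: O > Se > Te > Ge > Mg > Tl.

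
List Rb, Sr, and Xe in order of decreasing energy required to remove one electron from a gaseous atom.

Rb is in period 5, group 1; Sr is in period 5, group 2; Xe is in period 5, group 18.
First ionization energy rises across a period (greater Z_eff holds electrons more tightly) and falls down a group (valence electrons are farther from the nucleus).
All lie in period 5, so first ionization energy increases left to right.
So from highest to lowest: Xe > Sr > Rb.

Xe > Sr > Rb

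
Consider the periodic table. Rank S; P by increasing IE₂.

P < S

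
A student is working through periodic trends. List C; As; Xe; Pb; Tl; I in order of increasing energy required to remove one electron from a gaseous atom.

First ionization energy rises across a period (greater Z_eff holds electrons more tightly) and falls down a group (valence electrons are farther from the nucleus).
Here both period and group differ, so the two effects have to be weighed against each other.
Pb > Tl: Pb lies to the right of Tl in period 6, so the across-period effect alone puts Pb higher.
As > Pb: relative to Pb, both the across-period and down-group shifts push As's first ionization energy up.
I > As: the two effects oppose for this pair; the across-period effect wins (1008 vs 947 kJ/mol).
C > I: period and group pull opposite ways; the down-group shift dominates (1086 vs 1008 kJ/mol).
Xe > C: period and group pull opposite ways; the across-period shift dominates (1170 vs 1086 kJ/mol).
For reference (kJ/mol): C 1086, As 947, I 1008, Xe 1170, Tl 589, Pb 716.
So from lowest to highest: Tl < Pb < As < I < C < Xe.

Tl, Pb, As, I, C, Xe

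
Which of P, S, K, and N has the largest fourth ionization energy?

Consider each +3 ion: P³⁺ still has 2 valence electrons; S³⁺ still has 3 valence electrons; K³⁺ is already 2 electrons into the core; N³⁺ still has 2 valence electrons.
Usually core removal costs more than valence removal, but here the competition is close: a tightly held n=2 valence electron can cost more to remove than an n=3 core electron, so the actual values have to decide it.
Valence configurations: P³⁺ [Ne]3s², S³⁺ [Ne]3s²3p¹, N³⁺ [He]2s².
S³⁺ loses a lone 3p electron whereas P³⁺ must break into a filled 3s² pair, so IE_4(P) > IE_4(S) even though S has the higher nuclear charge.
Tabulated IE_4 (kJ/mol): P 4964, S 4556, K 5877, N 7475.
Putting it together, IE_4: S < P < K < N.

N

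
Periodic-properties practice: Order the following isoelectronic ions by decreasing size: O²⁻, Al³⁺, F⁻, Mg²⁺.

O²⁻ > F⁻ > Mg²⁺ > Al³⁺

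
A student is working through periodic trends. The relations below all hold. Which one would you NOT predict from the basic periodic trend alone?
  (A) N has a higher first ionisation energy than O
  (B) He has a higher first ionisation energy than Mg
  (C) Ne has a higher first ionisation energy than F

(A)

The general trend: first ionisation energy increases across a period and decreases down a group.
(A) N (period 2, group 15) vs O (period 2, group 16): the stated order contradicts the simple trend.
(B) He (period 1, group 18) vs Mg (period 3, group 2): the stated order agrees with the simple trend.
(C) Ne (period 2, group 18) vs F (period 2, group 17): the stated order agrees with the simple trend.
The exception is (A): pairing an electron in O's 2p⁴ costs repulsion energy, so O ionizes more easily than half-filled N (2p³).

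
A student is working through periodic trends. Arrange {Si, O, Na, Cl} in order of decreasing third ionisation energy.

Na > O > Cl > Si

The third ionization energy removes an electron from the +2 ion. For each element: Si²⁺ still has 2 valence electrons; O²⁺ still has 4 valence electrons; Na²⁺ is already 1 electron into the core; Cl²⁺ still has 5 valence electrons.
Pulling an electron out of a noble-gas core costs far more than removing a remaining valence electron, so Na sits at the high end of IE_3.
Valence configurations: Si²⁺ [Ne]3s², O²⁺ [He]2s²2p², Cl²⁺ [Ne]3s²3p³.
The numbers (kJ/mol): Si 3232, O 5300, Na 6910, Cl 3822.
So the third ionization energies run Si < Cl < O < Na.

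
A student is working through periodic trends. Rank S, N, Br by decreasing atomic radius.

Atomic radius shrinks across a period as nuclear charge pulls the same shell inward, and grows down a group as new shells are added.
These sit on a diagonal, where the across-period and down-group effects partly cancel.
S > N: the two effects oppose for this pair; the down-group effect wins (103 vs 71 pm).
Br > S: period and group pull opposite ways; the down-group shift dominates (114 vs 103 pm).
For reference (pm): N 71, S 103, Br 114.
So from largest to smallest: Br > S > N.

Br > S > N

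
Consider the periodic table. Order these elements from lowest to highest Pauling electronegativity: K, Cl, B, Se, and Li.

K, Li, B, Se, Cl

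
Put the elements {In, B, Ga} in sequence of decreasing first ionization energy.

B > Ga > In

B is in period 2, group 13; Ga is in period 4, group 13; In is in period 5, group 13.
First ionization energy rises across a period (greater Z_eff holds electrons more tightly) and falls down a group (valence electrons are farther from the nucleus).
All are in group 13, so first ionization energy increases up the group.
So from highest to lowest: B > Ga > In.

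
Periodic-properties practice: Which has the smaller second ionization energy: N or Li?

N

Consider each +1 ion: N⁺ still has 4 valence electrons; Li⁺ is the bare [He] core.
Breaking into a closed-shell core is much more expensive than removing a leftover valence electron — Li has the largest IE_2 here.
Tabulated IE_2 (kJ/mol): N 2856, Li 7298.
Overall IE_2 order: N < Li.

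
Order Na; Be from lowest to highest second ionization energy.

Consider each +1 ion: Na⁺ is the bare [Ne] core; Be⁺ still has 1 valence electron.
Core electrons are held far more tightly than valence electrons, so Na tops the IE_2 order.
Approximate IE_2 values (kJ/mol): Na 4562, Be 1757.
Overall IE_2 order: Be < Na.

Be < Na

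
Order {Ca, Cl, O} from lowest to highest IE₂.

Ca, Cl, O

The second ionization energy removes an electron from the +1 ion. For each element: Ca⁺ still has 1 valence electron; Cl⁺ still has 6 valence electrons; O⁺ still has 5 valence electrons.
All are still removing valence electrons, so compare the +1 ions as you would atoms: IE_2 generally rises across a period (higher Z_eff) and falls down a group (larger shell), subject to the usual subshell exceptions.
Valence configurations: Ca⁺ [Ar]4s¹, Cl⁺ [Ne]3s²3p⁴, O⁺ [He]2s²2p³.
Tabulated IE_2 (kJ/mol): Ca 1145, Cl 2298, O 3388.
So the second ionization energies run Ca < Cl < O.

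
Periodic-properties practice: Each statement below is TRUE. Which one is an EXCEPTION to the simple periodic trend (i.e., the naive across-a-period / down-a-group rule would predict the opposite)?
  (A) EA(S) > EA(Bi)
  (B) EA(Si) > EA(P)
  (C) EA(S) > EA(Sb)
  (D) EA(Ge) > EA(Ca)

The general trend: electron affinity increases across a period and decreases down a group.
(A) S (period 3, group 16) vs Bi (period 6, group 15): the stated order agrees with the simple trend.
(B) Si (period 3, group 14) vs P (period 3, group 15): the stated order contradicts the simple trend.
(C) S (period 3, group 16) vs Sb (period 5, group 15): the stated order agrees with the simple trend.
(D) Ge (period 4, group 14) vs Ca (period 4, group 2): the stated order agrees with the simple trend.
The exception is (B): adding an electron to P's half-filled 3p³ is unfavourable, so Si (3p²) has the more exothermic EA.

(B)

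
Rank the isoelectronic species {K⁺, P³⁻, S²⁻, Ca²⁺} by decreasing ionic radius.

All of these have 18 electrons, so size is governed by nuclear charge alone: the more protons, the stronger the pull on the same electron cloud, and the smaller the ion.
Nuclear charges: Ca²⁺ (Z=20), K⁺ (Z=19), S²⁻ (Z=16), P³⁻ (Z=15).
Largest to smallest: P³⁻ > S²⁻ > K⁺ > Ca²⁺.

P³⁻ > S²⁻ > K⁺ > Ca²⁺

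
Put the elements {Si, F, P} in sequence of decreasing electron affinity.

F is in period 2, group 17; Si is in period 3, group 14; P is in period 3, group 15.
Electron affinity generally becomes more exothermic across a period toward the halogens and less exothermic down a group.
Here both period and group differ, so the two effects have to be weighed against each other.
Si > P: this pair runs against the simple trend — see the exception note.
F > Si: relative to Si, both the across-period and down-group shifts push F's electron affinity up.
Note the exception: Si has a higher electron affinity than P, contrary to the simple trend — adding an electron to P's half-filled 3p³ is unfavourable, so Si (3p²) has the more exothermic EA.
Approximate values (kJ/mol): F 328, Si 134, P 72.
So from highest to lowest: F > Si > P.

F > Si > P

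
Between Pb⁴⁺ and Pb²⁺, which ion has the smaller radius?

Pb⁴⁺

Both ions have Z = 82 protons, but Pb⁴⁺ has lost more electrons, so its remaining electrons feel a larger effective nuclear charge per electron and are pulled in more tightly.
Higher positive charge → smaller ion, so Pb²⁺ > Pb⁴⁺.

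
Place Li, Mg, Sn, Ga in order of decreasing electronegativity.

Li is in period 2, group 1; Mg is in period 3, group 2; Ga is in period 4, group 13; Sn is in period 5, group 14.
Electronegativity increases across a period and decreases down a group, tracking effective nuclear charge and atomic size.
These sit on a diagonal, where the across-period and down-group effects partly cancel.
Mg > Li: period and group pull opposite ways; the across-period shift dominates (1.31 vs 0.98).
Ga > Mg: period and group pull opposite ways; the across-period shift dominates (1.81 vs 1.31).
Sn > Ga: the two effects oppose for this pair; the across-period effect wins (1.96 vs 1.81).
Approximate values (Pauling): Li 0.98, Mg 1.31, Ga 1.81, Sn 1.96.
So from highest to lowest: Sn > Ga > Mg > Li.

Sn > Ga > Mg > Li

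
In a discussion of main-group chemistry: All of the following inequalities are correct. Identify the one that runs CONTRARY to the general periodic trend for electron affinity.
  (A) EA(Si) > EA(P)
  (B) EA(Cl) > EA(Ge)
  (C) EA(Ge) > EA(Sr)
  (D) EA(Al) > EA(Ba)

(A)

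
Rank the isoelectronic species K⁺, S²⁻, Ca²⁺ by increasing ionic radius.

Ca²⁺, K⁺, S²⁻

All of these have 18 electrons, so size is governed by nuclear charge alone: the more protons, the stronger the pull on the same electron cloud, and the smaller the ion.
Nuclear charges: Ca²⁺ (Z=20), K⁺ (Z=19), S²⁻ (Z=16).
Smallest to largest: Ca²⁺ < K⁺ < S²⁻.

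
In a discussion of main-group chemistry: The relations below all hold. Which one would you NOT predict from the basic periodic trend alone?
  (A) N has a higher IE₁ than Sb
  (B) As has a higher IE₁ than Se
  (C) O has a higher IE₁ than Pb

The general trend: IE₁ increases across a period and decreases down a group.
(A) N (period 2, group 15) vs Sb (period 5, group 15): the stated order agrees with the simple trend.
(B) As (period 4, group 15) vs Se (period 4, group 16): the stated order contradicts the simple trend.
(C) O (period 2, group 16) vs Pb (period 6, group 14): the stated order agrees with the simple trend.
The exception is (B): Se (4p⁴) ionizes more easily than half-filled As (4p³).

(B)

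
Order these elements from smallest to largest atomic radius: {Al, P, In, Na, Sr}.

Na is in period 3, group 1; Al is in period 3, group 13; P is in period 3, group 15; Sr is in period 5, group 2; In is in period 5, group 13.
Radius decreases left→right (rising Z_eff, same n) and increases top→bottom (higher n).
Here both period and group differ, so the two effects have to be weighed against each other.
Al > P: Al lies to the left of P in period 3, so the across-period effect alone puts Al larger.
In > Al: they share group 13; the group trend gives In the larger value.
Na > In: the two effects oppose for this pair; the across-period effect wins (155 vs 142 pm).
Sr > Na: period and group pull opposite ways; the down-group shift dominates (185 vs 155 pm).
Tabulated atomic radius (pm): Na 155, Al 126, P 111, Sr 185, In 142.
So from smallest to largest: P < Al < In < Na < Sr.

P < Al < In < Na < Sr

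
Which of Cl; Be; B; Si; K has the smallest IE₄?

Consider each +3 ion: Cl³⁺ still has 4 valence electrons; Be³⁺ is already 1 electron into the core; B³⁺ is the bare [He] core; Si³⁺ still has 1 valence electron; K³⁺ is already 2 electrons into the core.
Breaking into a closed-shell core is much more expensive than removing a leftover valence electron — K, Be and B have the largest IE_4 here.
Valence configurations: Cl³⁺ [Ne]3s²3p², Si³⁺ [Ne]3s¹.
Approximate IE_4 values (kJ/mol): Cl 5159, Be 21007, B 25026, Si 4356, K 5877.
Hence IE_4: Si < Cl < K < Be < B.

Si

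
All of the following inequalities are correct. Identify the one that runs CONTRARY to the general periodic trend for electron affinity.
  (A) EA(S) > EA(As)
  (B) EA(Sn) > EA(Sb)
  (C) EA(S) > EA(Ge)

(B)

The general trend: electron affinity increases across a period and decreases down a group.
(A) S (period 3, group 16) vs As (period 4, group 15): the stated order agrees with the simple trend.
(B) Sn (period 5, group 14) vs Sb (period 5, group 15): the stated order contradicts the simple trend.
(C) S (period 3, group 16) vs Ge (period 4, group 14): the stated order agrees with the simple trend.
The exception is (B): adding an electron to Sb's half-filled 5p³ is unfavourable, so Sn has the more exothermic EA.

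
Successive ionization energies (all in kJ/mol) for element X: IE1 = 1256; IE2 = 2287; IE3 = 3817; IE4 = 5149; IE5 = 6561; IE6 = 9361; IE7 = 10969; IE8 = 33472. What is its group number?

Group 17

Look for the largest jump between consecutive ionization energies: IE8/IE7 ≈ 3.1, far larger than any earlier ratio.
That jump marks the point where a core electron is being removed. So the atom has 7 valence electrons.
A main-group element with 7 valence electrons is in group 17.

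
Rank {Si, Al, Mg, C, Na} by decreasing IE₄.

IE_4 is the cost of taking one more electron from the +3 cation: Si³⁺ still has 1 valence electron; Al³⁺ is the bare [Ne] core; Mg³⁺ is already 1 electron into the core; C³⁺ still has 1 valence electron; Na³⁺ is already 2 electrons into the core.
Core electrons are held far more tightly than valence electrons, so Na, Mg and Al top the IE_4 order.
Valence configurations: Si³⁺ [Ne]3s¹, C³⁺ [He]2s¹.
Tabulated IE_4 (kJ/mol): Si 4356, Al 11577, Mg 10543, C 6223, Na 9543.
Putting it together, IE_4: Si < C < Na < Mg < Al.

Al, Mg, Na, C, Si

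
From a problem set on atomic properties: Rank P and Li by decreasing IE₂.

The second ionization energy removes an electron from the +1 ion. For each element: P⁺ still has 4 valence electrons; Li⁺ is the bare [He] core.
Breaking into a closed-shell core is much more expensive than removing a leftover valence electron — Li has the largest IE_2 here.
The numbers (kJ/mol): P 1907, Li 7298.
Hence IE_2: P < Li.

Li > P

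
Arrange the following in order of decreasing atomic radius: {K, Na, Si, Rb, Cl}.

Rb > K > Na > Si > Cl

Radius decreases left→right (rising Z_eff, same n) and increases top→bottom (higher n).
These span different periods and groups, so the two trends combine.
Si > Cl: both are in period 3; the period trend gives Si the larger value.
Na > Si: both are in period 3; the period trend gives Na the larger value.
K > Na: they share group 1; the group trend gives K the larger value.
Rb > K: they share group 1; the group trend gives Rb the larger value.
For reference (pm): Na 155, Si 116, Cl 99, K 196, Rb 210.
So from largest to smallest: Rb > K > Na > Si > Cl.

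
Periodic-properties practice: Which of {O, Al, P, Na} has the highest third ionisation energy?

Na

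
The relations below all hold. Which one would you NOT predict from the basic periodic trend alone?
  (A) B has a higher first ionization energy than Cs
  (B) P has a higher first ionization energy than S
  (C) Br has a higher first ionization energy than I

(B)

The general trend: first ionization energy increases across a period and decreases down a group.
(A) B (period 2, group 13) vs Cs (period 6, group 1): the stated order agrees with the simple trend.
(B) P (period 3, group 15) vs S (period 3, group 16): the stated order contradicts the simple trend.
(C) Br (period 4, group 17) vs I (period 5, group 17): the stated order agrees with the simple trend.
The exception is (B): S (3p⁴) ionizes more easily than half-filled P (3p³) because the paired 3p electron in S is pushed out by e⁻–e⁻ repulsion.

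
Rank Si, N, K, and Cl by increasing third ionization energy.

IE_3 is the cost of taking one more electron from the +2 cation: Si²⁺ still has 2 valence electrons; N²⁺ still has 3 valence electrons; K²⁺ is already 1 electron into the core; Cl²⁺ still has 5 valence electrons.
Usually core removal costs more than valence removal, but here the competition is close: a tightly held n=2 valence electron can cost more to remove than an n=3 core electron, so the actual values have to decide it.
Valence configurations: Si²⁺ [Ne]3s², N²⁺ [He]2s²2p¹, Cl²⁺ [Ne]3s²3p³.
Tabulated IE_3 (kJ/mol): Si 3232, N 4578, K 4420, Cl 3822.
Overall IE_3 order: Si < Cl < K < N.

Si < Cl < K < N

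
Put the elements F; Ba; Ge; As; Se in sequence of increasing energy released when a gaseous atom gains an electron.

Ba, As, Ge, Se, F

F is in period 2, group 17; Ge is in period 4, group 14; As is in period 4, group 15; Se is in period 4, group 16; Ba is in period 6, group 2.
Adding an electron releases more energy for atoms nearer the top right (short of the noble gases).
Neither a single period nor a single group — weigh both effects.
As > Ba: relative to Ba, both the across-period and down-group shifts push As's electron affinity up.
Ge > As: this pair runs against the simple trend — see the exception note.
Se > Ge: both are in period 4; the period trend gives Se the larger value.
F > Se: relative to Se, both the across-period and down-group shifts push F's electron affinity up.
Note the exception: Ge has a higher electron affinity than As, contrary to the simple trend — adding an electron to As's half-filled 4p³ is unfavourable, so Ge (4p²) has the more exothermic EA.
For reference (kJ/mol): F 328, Ge 119, As 78, Se 195, Ba 14.
So from lowest to highest: Ba < As < Ge < Se < F.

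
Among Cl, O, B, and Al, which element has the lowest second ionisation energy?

The second ionization energy removes an electron from the +1 ion. For each element: Cl⁺ still has 6 valence electrons; O⁺ still has 5 valence electrons; B⁺ still has 2 valence electrons; Al⁺ still has 2 valence electrons.
All are still removing valence electrons, so compare the +1 ions as you would atoms: IE_2 generally rises across a period (higher Z_eff) and falls down a group (larger shell), subject to the usual subshell exceptions.
Valence configurations: Cl⁺ [Ne]3s²3p⁴, O⁺ [He]2s²2p³, B⁺ [He]2s², Al⁺ [Ne]3s².
Approximate IE_2 values (kJ/mol): Cl 2298, O 3388, B 2427, Al 1817.
Hence IE_2: Al < Cl < B < O.

Al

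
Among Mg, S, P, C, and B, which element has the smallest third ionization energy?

Consider each +2 ion: Mg²⁺ is the bare [Ne] core; S²⁺ still has 4 valence electrons; P²⁺ still has 3 valence electrons; C²⁺ still has 2 valence electrons; B²⁺ still has 1 valence electron.
Pulling an electron out of a noble-gas core costs far more than removing a remaining valence electron, so Mg sits at the high end of IE_3.
Valence configurations: S²⁺ [Ne]3s²3p², P²⁺ [Ne]3s²3p¹, C²⁺ [He]2s², B²⁺ [He]2s¹.
The numbers (kJ/mol): Mg 7733, S 3357, P 2914, C 4620, B 3660.
Putting it together, IE_3: P < S < B < C < Mg.

P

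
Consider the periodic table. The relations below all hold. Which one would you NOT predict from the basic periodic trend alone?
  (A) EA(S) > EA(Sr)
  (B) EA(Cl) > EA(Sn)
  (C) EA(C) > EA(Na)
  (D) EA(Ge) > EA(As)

(D)

The general trend: electron affinity increases across a period and decreases down a group.
(A) S (period 3, group 16) vs Sr (period 5, group 2): the stated order agrees with the simple trend.
(B) Cl (period 3, group 17) vs Sn (period 5, group 14): the stated order agrees with the simple trend.
(C) C (period 2, group 14) vs Na (period 3, group 1): the stated order agrees with the simple trend.
(D) Ge (period 4, group 14) vs As (period 4, group 15): the stated order contradicts the simple trend.
The exception is (D): adding an electron to As's half-filled 4p³ is unfavourable, so Ge (4p²) has the more exothermic EA.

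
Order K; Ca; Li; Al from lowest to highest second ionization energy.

Ca < Al < K < Li

After 1 electron has been removed, what remains? K⁺ is the bare [Ar] core; Ca⁺ still has 1 valence electron; Li⁺ is the bare [He] core; Al⁺ still has 2 valence electrons.
Core electrons are held far more tightly than valence electrons, so K and Li top the IE_2 order.
Valence configurations: Ca⁺ [Ar]4s¹, Al⁺ [Ne]3s².
Tabulated IE_2 (kJ/mol): K 3052, Ca 1145, Li 7298, Al 1817.
So the second ionization energies run Ca < Al < K < Li.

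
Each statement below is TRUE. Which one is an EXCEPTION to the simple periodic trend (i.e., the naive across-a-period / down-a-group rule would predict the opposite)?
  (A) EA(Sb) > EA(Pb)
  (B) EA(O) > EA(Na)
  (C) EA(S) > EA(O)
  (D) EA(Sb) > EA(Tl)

(C)

The general trend: electron affinity increases across a period and decreases down a group.
(A) Sb (period 5, group 15) vs Pb (period 6, group 14): the stated order agrees with the simple trend.
(B) O (period 2, group 16) vs Na (period 3, group 1): the stated order agrees with the simple trend.
(C) S (period 3, group 16) vs O (period 2, group 16): the stated order contradicts the simple trend.
(D) Sb (period 5, group 15) vs Tl (period 6, group 13): the stated order agrees with the simple trend.
The exception is (C): the compact 2p subshell of O repels the added electron more than S's larger 3p does.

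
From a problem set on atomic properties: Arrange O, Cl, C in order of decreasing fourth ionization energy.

Consider each +3 ion: O³⁺ still has 3 valence electrons; Cl³⁺ still has 4 valence electrons; C³⁺ still has 1 valence electron.
All are still removing valence electrons, so compare the +3 ions as you would atoms: IE_4 generally rises across a period (higher Z_eff) and falls down a group (larger shell), subject to the usual subshell exceptions.
Valence configurations: O³⁺ [He]2s²2p¹, Cl³⁺ [Ne]3s²3p², C³⁺ [He]2s¹.
The numbers (kJ/mol): O 7469, Cl 5159, C 6223.
Putting it together, IE_4: Cl < C < O.

O, C, Cl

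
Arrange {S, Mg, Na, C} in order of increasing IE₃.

S < C < Na < Mg

After 2 electrons have been removed, what remains? S²⁺ still has 4 valence electrons; Mg²⁺ is the bare [Ne] core; Na²⁺ is already 1 electron into the core; C²⁺ still has 2 valence electrons.
Core electrons are held far more tightly than valence electrons, so Na and Mg top the IE_3 order.
Valence configurations: S²⁺ [Ne]3s²3p², C²⁺ [He]2s².
The numbers (kJ/mol): S 3357, Mg 7733, Na 6910, C 4620.
Putting it together, IE_3: S < C < Na < Mg.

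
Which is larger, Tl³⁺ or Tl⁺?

Tl⁺

Both ions have Z = 81 protons, but Tl³⁺ has lost more electrons, so its remaining electrons feel a larger effective nuclear charge per electron and are pulled in more tightly.
Higher positive charge → smaller ion, so Tl⁺ > Tl³⁺.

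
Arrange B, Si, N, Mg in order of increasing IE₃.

The third ionization energy removes an electron from the +2 ion. For each element: B²⁺ still has 1 valence electron; Si²⁺ still has 2 valence electrons; N²⁺ still has 3 valence electrons; Mg²⁺ is the bare [Ne] core.
Breaking into a closed-shell core is much more expensive than removing a leftover valence electron — Mg has the largest IE_3 here.
Valence configurations: B²⁺ [He]2s¹, Si²⁺ [Ne]3s², N²⁺ [He]2s²2p¹.
The numbers (kJ/mol): B 3660, Si 3232, N 4578, Mg 7733.
So the third ionization energies run Si < B < N < Mg.

Si < B < N < Mg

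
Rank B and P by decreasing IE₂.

B > P

The second ionization energy removes an electron from the +1 ion. For each element: B⁺ still has 2 valence electrons; P⁺ still has 4 valence electrons.
All are still removing valence electrons, so compare the +1 ions as you would atoms: IE_2 generally rises across a period (higher Z_eff) and falls down a group (larger shell), subject to the usual subshell exceptions.
Valence configurations: B⁺ [He]2s², P⁺ [Ne]3s²3p².
The numbers (kJ/mol): B 2427, P 1907.
Hence IE_2: P < B.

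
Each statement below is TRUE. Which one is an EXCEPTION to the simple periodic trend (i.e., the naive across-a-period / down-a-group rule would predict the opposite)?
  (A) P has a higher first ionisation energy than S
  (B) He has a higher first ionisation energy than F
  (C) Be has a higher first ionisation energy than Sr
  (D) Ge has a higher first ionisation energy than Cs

The general trend: first ionisation energy increases across a period and decreases down a group.
(A) P (period 3, group 15) vs S (period 3, group 16): the stated order contradicts the simple trend.
(B) He (period 1, group 18) vs F (period 2, group 17): the stated order agrees with the simple trend.
(C) Be (period 2, group 2) vs Sr (period 5, group 2): the stated order agrees with the simple trend.
(D) Ge (period 4, group 14) vs Cs (period 6, group 1): the stated order agrees with the simple trend.
The exception is (A): S (3p⁴) ionizes more easily than half-filled P (3p³) because the paired 3p electron in S is pushed out by e⁻–e⁻ repulsion.

(A)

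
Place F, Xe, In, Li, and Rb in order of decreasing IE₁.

F > Xe > In > Li > Rb

Li is in period 2, group 1; F is in period 2, group 17; Rb is in period 5, group 1; In is in period 5, group 13; Xe is in period 5, group 18.
IE₁ increases left→right with effective nuclear charge and decreases top→bottom as the valence shell moves farther out.
Neither a single period nor a single group — weigh both effects.
Li > Rb: they share group 1; the group trend gives Li the larger value.
In > Li: the two effects oppose for this pair; the across-period effect wins (558 vs 520 kJ/mol).
Xe > In: both are in period 5; the period trend gives Xe the larger value.
F > Xe: the two effects oppose for this pair; the down-group effect wins (1681 vs 1170 kJ/mol).
For reference (kJ/mol): Li 520, F 1681, Rb 403, In 558, Xe 1170.
So from highest to lowest: F > Xe > In > Li > Rb.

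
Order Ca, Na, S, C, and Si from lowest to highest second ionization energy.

Ca, Si, S, C, Na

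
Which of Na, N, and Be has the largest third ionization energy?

IE_3 is the cost of taking one more electron from the +2 cation: Na²⁺ is already 1 electron into the core; N²⁺ still has 3 valence electrons; Be²⁺ is the bare [He] core.
Pulling an electron out of a noble-gas core costs far more than removing a remaining valence electron, so Na and Be sit at the high end of IE_3.
Tabulated IE_3 (kJ/mol): Na 6910, N 4578, Be 14849.
Overall IE_3 order: N < Na < Be.

Be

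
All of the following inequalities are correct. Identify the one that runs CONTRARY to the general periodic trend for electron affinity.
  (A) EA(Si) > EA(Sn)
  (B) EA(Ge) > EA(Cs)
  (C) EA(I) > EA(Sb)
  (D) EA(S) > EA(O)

(D)

The general trend: electron affinity increases across a period and decreases down a group.
(A) Si (period 3, group 14) vs Sn (period 5, group 14): the stated order agrees with the simple trend.
(B) Ge (period 4, group 14) vs Cs (period 6, group 1): the stated order agrees with the simple trend.
(C) I (period 5, group 17) vs Sb (period 5, group 15): the stated order agrees with the simple trend.
(D) S (period 3, group 16) vs O (period 2, group 16): the stated order contradicts the simple trend.
The exception is (D): the compact 2p subshell of O repels the added electron more than S's larger 3p does.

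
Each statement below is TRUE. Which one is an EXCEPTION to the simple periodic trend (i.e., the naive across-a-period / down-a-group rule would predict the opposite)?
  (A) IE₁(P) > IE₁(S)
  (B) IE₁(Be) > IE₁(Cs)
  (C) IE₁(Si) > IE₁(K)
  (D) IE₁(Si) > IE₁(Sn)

The general trend: first ionisation energy increases across a period and decreases down a group.
(A) P (period 3, group 15) vs S (period 3, group 16): the stated order contradicts the simple trend.
(B) Be (period 2, group 2) vs Cs (period 6, group 1): the stated order agrees with the simple trend.
(C) Si (period 3, group 14) vs K (period 4, group 1): the stated order agrees with the simple trend.
(D) Si (period 3, group 14) vs Sn (period 5, group 14): the stated order agrees with the simple trend.
The exception is (A): S (3p⁴) ionizes more easily than half-filled P (3p³) because the paired 3p electron in S is pushed out by e⁻–e⁻ repulsion.

(A)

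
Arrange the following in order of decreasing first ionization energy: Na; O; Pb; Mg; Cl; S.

Removing the outermost electron gets harder across a period and easier down a group.
Neither a single period nor a single group — weigh both effects.
Pb > Na: the two effects oppose for this pair; the across-period effect wins (716 vs 496 kJ/mol).
Mg > Pb: period and group pull opposite ways; the down-group shift dominates (738 vs 716 kJ/mol).
S > Mg: both are in period 3; the period trend gives S the larger value.
Cl > S: Cl lies to the right of S in period 3, so the across-period effect alone puts Cl higher.
O > Cl: the two effects oppose for this pair; the down-group effect wins (1314 vs 1251 kJ/mol).
Tabulated first ionization energy (kJ/mol): O 1314, Na 496, Mg 738, S 1000, Cl 1251, Pb 716.
So from highest to lowest: O > Cl > S > Mg > Pb > Na.

O > Cl > S > Mg > Pb > Na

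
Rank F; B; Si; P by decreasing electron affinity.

Adding an electron releases more energy for atoms nearer the top right (short of the noble gases).
Here both period and group differ, so the two effects have to be weighed against each other.
P > B: period and group pull opposite ways; the across-period shift dominates (72 vs 27 kJ/mol).
Si > P: this pair runs against the simple trend — see the exception note.
F > Si: both effects reinforce here, so F is clearly the higher of the two.
Note the exception: Si has a higher electron affinity than P, contrary to the simple trend — adding an electron to P's half-filled 3p³ is unfavourable, so Si (3p²) has the more exothermic EA.
For reference (kJ/mol): B 27, F 328, Si 134, P 72.
So from highest to lowest: F > Si > P > B.

F > Si > P > B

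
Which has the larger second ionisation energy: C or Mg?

C

IE_2 is the cost of taking one more electron from the +1 cation: C⁺ still has 3 valence electrons; Mg⁺ still has 1 valence electron.
All are still removing valence electrons, so compare the +1 ions as you would atoms: IE_2 generally rises across a period (higher Z_eff) and falls down a group (larger shell), subject to the usual subshell exceptions.
Valence configurations: C⁺ [He]2s²2p¹, Mg⁺ [Ne]3s¹.
The numbers (kJ/mol): C 2353, Mg 1451.
Putting it together, IE_2: Mg < C.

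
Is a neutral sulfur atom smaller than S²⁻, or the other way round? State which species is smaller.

S

Forming S²⁻ adds 2 electrons to S. More electron–electron repulsion in the same shell, with unchanged nuclear charge, lets the cloud expand.
An anion is larger than its parent atom: S²⁻ > S.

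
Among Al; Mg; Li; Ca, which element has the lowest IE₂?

Consider each +1 ion: Al⁺ still has 2 valence electrons; Mg⁺ still has 1 valence electron; Li⁺ is the bare [He] core; Ca⁺ still has 1 valence electron.
Breaking into a closed-shell core is much more expensive than removing a leftover valence electron — Li has the largest IE_2 here.
Valence configurations: Al⁺ [Ne]3s², Mg⁺ [Ne]3s¹, Ca⁺ [Ar]4s¹.
Tabulated IE_2 (kJ/mol): Al 1817, Mg 1451, Li 7298, Ca 1145.
Overall IE_2 order: Ca < Mg < Al < Li.

Ca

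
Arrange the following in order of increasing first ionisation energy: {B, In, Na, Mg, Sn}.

Na < In < Sn < Mg < B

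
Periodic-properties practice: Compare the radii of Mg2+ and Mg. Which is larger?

Forming Mg2+ removes 2 electrons from Mg. Fewer electrons for the same nuclear charge means less shielding and a higher Z_eff on the remaining electrons, and for main-group metals the entire outer shell is lost.
A cation is smaller than its parent atom: Mg2+ < Mg.

Mg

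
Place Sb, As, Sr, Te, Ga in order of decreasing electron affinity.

Electron affinity generally becomes more exothermic across a period toward the halogens and less exothermic down a group.
These span different periods and groups, so the two trends combine.
Ga > Sr: both effects reinforce here, so Ga is clearly the higher of the two.
As > Ga: both are in period 4; the period trend gives As the larger value.
Sb > As: this pair runs against the simple trend — see the exception note.
Te > Sb: both are in period 5; the period trend gives Te the larger value.
Note the exception: Sb has a higher electron affinity than As, contrary to the simple trend — both are half-filled np³, but the pairing/repulsion penalty for the added electron shrinks as the p orbitals become larger and more diffuse down the group, and for Sb that outweighs the weaker nuclear attraction.
For reference (kJ/mol): Ga 29, As 78, Sr 5, Sb 103, Te 190.
So from highest to lowest: Te > Sb > As > Ga > Sr.

Te, Sb, As, Ga, Sr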